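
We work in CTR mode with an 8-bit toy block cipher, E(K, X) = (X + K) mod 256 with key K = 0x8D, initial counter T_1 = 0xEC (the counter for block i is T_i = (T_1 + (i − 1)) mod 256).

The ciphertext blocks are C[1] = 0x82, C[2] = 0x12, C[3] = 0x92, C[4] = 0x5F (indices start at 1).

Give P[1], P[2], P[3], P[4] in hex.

CTR decryption: S_i = E(K, T_i) where T_i is the counter for block i; P_i = C_i ⊕ S_i.
P[1]: T = 0xEC, S = E(K, T) = 0x79; 0x82 ⊕ 0x79 = 0xFB.
P[2]: T = 0xED, S = E(K, T) = 0x7A; 0x12 ⊕ 0x7A = 0x68.
P[3]: T = 0xEE, S = E(K, T) = 0x7B; 0x92 ⊕ 0x7B = 0xE9.
P[4]: T = 0xEF, S = E(K, T) = 0x7C; 0x5F ⊕ 0x7C = 0x23.

P[1] = 0xFB, P[2] = 0x68, P[3] = 0xE9, P[4] = 0x23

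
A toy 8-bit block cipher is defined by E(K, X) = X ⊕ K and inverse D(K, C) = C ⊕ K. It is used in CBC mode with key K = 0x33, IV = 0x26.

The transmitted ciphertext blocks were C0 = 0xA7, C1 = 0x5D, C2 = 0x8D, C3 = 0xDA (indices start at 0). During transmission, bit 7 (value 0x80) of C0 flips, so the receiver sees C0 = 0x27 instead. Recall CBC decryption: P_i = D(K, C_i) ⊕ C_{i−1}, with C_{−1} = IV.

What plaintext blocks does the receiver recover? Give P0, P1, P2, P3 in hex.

Only C0 changed, to 0x27. In CBC, a change in C_i garbles P_i and flips the same bit in P_{i+1}. Decrypting the received ciphertext:
P0: D(K, 0x27) = 0x14; 0x14 ⊕ 0x26 = 0x32.
P1: D(K, 0x5D) = 0x6E; 0x6E ⊕ 0x27 = 0x49.
P2: D(K, 0x8D) = 0xBE; 0xBE ⊕ 0x5D = 0xE3.
P3: D(K, 0xDA) = 0xE9; 0xE9 ⊕ 0x8D = 0x64.
Blocks that differ from the original plaintext: P0, P1.

P0 = 0x32, P1 = 0x49, P2 = 0xE3, P3 = 0x64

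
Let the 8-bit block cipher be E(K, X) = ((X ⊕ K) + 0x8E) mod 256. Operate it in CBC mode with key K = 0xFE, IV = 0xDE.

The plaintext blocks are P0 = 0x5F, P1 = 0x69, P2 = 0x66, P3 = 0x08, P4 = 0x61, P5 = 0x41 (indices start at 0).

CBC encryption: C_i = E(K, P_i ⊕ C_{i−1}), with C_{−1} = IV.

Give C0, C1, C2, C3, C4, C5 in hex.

C0: P0 ⊕ 0xDE = 0x81; E(K, 0x81) = 0x0D.
C1: P1 ⊕ 0x0D = 0x64; E(K, 0x64) = 0x28.
C2: P2 ⊕ 0x28 = 0x4E; E(K, 0x4E) = 0x3E.
C3: P3 ⊕ 0x3E = 0x36; E(K, 0x36) = 0x56.
C4: P4 ⊕ 0x56 = 0x37; E(K, 0x37) = 0x57.
C5: P5 ⊕ 0x57 = 0x16; E(K, 0x16) = 0x76.

C0 = 0x0D, C1 = 0x28, C2 = 0x3E, C3 = 0x56, C4 = 0x57, C5 = 0x76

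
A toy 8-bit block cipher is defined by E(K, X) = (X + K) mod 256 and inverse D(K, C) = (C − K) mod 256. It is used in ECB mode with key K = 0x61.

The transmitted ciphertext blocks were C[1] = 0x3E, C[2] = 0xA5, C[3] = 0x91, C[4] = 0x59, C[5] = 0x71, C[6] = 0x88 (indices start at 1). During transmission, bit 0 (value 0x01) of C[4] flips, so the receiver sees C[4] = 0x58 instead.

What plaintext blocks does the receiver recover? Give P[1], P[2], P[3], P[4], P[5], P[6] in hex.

ECB decryption: P_i = D(K, C_i).
Only C[4] changed, to 0x58. In ECB, a change in C_i affects only P_i. Decrypting the received ciphertext:
P[1]: D(K, 0x3E) = 0xDD.
P[2]: D(K, 0xA5) = 0x44.
P[3]: D(K, 0x91) = 0x30.
P[4]: D(K, 0x58) = 0xF7.
P[5]: D(K, 0x71) = 0x10.
P[6]: D(K, 0x88) = 0x27.
Blocks that differ from the original plaintext: P[4].

P[1] = 0xDD, P[2] = 0x44, P[3] = 0x30, P[4] = 0xF7, P[5] = 0x10, P[6] = 0x27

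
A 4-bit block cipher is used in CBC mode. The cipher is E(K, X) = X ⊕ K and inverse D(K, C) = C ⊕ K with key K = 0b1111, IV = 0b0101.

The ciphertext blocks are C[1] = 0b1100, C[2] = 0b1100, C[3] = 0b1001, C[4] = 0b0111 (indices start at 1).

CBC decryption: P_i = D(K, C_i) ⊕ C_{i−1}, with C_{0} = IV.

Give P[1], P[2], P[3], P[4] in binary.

P[1]: D(K, 0b1100) = 0b0011; 0b0011 ⊕ 0b0101 = 0b0110.
P[2]: D(K, 0b1100) = 0b0011; 0b0011 ⊕ 0b1100 = 0b1111.
P[3]: D(K, 0b1001) = 0b0110; 0b0110 ⊕ 0b1100 = 0b1010.
P[4]: D(K, 0b0111) = 0b1000; 0b1000 ⊕ 0b1001 = 0b0001.

P[1] = 0b0110, P[2] = 0b1111, P[3] = 0b1010, P[4] = 0b0001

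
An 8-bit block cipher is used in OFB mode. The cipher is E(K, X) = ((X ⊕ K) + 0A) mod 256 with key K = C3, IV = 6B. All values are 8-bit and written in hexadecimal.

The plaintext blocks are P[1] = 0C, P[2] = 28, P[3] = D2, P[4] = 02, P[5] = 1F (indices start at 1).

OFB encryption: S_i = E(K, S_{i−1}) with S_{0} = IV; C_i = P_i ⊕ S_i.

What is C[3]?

C[1]: S = E(K, 6B) = B2; 0C ⊕ B2 = BE.
C[2]: S = E(K, B2) = 7B; 28 ⊕ 7B = 53.
C[3]: S = E(K, 7B) = C2; D2 ⊕ C2 = 10.

C[3] = 10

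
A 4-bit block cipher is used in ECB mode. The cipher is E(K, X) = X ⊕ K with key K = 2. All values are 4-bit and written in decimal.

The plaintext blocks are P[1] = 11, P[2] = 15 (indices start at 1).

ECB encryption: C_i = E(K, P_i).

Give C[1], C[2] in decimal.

C[1] = 9, C[2] = 13

C[1]: E(K, 11) = 9.
C[2]: E(K, 15) = 13.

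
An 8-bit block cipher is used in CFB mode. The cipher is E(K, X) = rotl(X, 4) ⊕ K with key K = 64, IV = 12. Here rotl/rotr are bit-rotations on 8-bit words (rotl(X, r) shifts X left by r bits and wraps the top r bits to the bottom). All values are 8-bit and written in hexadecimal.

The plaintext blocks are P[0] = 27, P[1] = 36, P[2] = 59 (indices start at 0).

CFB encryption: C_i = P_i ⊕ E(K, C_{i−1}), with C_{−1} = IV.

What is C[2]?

C[2] = 7A

C[0]: E(K, 12) = 45; 27 ⊕ 45 = 62.
C[1]: E(K, 62) = 42; 36 ⊕ 42 = 74.
C[2]: E(K, 74) = 23; 59 ⊕ 23 = 7A.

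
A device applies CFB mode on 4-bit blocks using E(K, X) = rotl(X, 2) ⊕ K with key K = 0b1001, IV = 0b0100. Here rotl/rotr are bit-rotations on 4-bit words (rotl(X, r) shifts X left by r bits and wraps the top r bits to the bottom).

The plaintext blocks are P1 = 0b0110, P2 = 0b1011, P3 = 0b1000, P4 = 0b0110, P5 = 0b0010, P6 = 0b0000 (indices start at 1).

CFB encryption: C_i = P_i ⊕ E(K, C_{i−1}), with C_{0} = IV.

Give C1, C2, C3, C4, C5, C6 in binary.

C1: E(K, 0b0100) = 0b1000; 0b0110 ⊕ 0b1000 = 0b1110.
C2: E(K, 0b1110) = 0b0010; 0b1011 ⊕ 0b0010 = 0b1001.
C3: E(K, 0b1001) = 0b1111; 0b1000 ⊕ 0b1111 = 0b0111.
C4: E(K, 0b0111) = 0b0100; 0b0110 ⊕ 0b0100 = 0b0010.
C5: E(K, 0b0010) = 0b0001; 0b0010 ⊕ 0b0001 = 0b0011.
C6: E(K, 0b0011) = 0b0101; 0b0000 ⊕ 0b0101 = 0b0101.

C1 = 0b1110, C2 = 0b1001, C3 = 0b0111, C4 = 0b0010, C5 = 0b0011, C6 = 0b0101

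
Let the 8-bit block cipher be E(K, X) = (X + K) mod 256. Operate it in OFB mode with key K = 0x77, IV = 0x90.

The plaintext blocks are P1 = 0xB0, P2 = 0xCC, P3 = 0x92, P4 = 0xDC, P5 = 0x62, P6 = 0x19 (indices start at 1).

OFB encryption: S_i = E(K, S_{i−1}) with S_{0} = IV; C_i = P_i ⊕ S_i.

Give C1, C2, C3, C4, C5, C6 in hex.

C1 = 0xB7, C2 = 0xB2, C3 = 0x67, C4 = 0xB0, C5 = 0x81, C6 = 0x43

C1: S = E(K, 0x90) = 0x07; 0xB0 ⊕ 0x07 = 0xB7.
C2: S = E(K, 0x07) = 0x7E; 0xCC ⊕ 0x7E = 0xB2.
C3: S = E(K, 0x7E) = 0xF5; 0x92 ⊕ 0xF5 = 0x67.
C4: S = E(K, 0xF5) = 0x6C; 0xDC ⊕ 0x6C = 0xB0.
C5: S = E(K, 0x6C) = 0xE3; 0x62 ⊕ 0xE3 = 0x81.
C6: S = E(K, 0xE3) = 0x5A; 0x19 ⊕ 0x5A = 0x43.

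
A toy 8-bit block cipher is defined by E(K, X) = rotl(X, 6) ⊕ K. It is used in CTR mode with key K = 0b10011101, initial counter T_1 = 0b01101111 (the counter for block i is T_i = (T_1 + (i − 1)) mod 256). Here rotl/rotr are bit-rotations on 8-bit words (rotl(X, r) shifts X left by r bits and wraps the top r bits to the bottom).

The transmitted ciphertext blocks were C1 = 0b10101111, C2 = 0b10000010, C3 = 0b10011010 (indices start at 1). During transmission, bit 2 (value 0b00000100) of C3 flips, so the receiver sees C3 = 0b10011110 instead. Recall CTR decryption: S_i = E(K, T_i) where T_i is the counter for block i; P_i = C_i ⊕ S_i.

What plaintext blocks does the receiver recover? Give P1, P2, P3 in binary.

Only C3 changed, to 0b10011110. In CTR, a change in C_i flips the same bit in P_i only; the keystream is unaffected. Decrypting the received ciphertext:
P1: T = 0b01101111, S = E(K, T) = 0b01000110; 0b10101111 ⊕ 0b01000110 = 0b11101001.
P2: T = 0b01110000, S = E(K, T) = 0b10000001; 0b10000010 ⊕ 0b10000001 = 0b00000011.
P3: T = 0b01110001, S = E(K, T) = 0b11000001; 0b10011110 ⊕ 0b11000001 = 0b01011111.
Blocks that differ from the original plaintext: P3.

P1 = 0b11101001, P2 = 0b00000011, P3 = 0b01011111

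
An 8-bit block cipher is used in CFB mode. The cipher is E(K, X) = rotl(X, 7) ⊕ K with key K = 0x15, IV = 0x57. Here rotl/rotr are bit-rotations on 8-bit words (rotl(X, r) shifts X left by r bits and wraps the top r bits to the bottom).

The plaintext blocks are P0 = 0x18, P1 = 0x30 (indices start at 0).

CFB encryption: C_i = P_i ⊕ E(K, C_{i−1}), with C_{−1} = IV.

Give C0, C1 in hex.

C0 = 0xA6, C1 = 0x76

C0: E(K, 0x57) = 0xBE; 0x18 ⊕ 0xBE = 0xA6.
C1: E(K, 0xA6) = 0x46; 0x30 ⊕ 0x46 = 0x76.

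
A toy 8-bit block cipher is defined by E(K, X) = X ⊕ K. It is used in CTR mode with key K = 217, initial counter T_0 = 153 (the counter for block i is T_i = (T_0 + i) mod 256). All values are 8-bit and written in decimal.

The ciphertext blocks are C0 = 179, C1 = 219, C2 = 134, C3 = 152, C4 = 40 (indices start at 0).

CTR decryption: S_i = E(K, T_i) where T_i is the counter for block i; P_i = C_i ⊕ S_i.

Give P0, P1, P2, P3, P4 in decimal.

P0 = 243, P1 = 152, P2 = 196, P3 = 221, P4 = 108

P0: T = 153, S = E(K, T) = 64; 179 ⊕ 64 = 243.
P1: T = 154, S = E(K, T) = 67; 219 ⊕ 67 = 152.
P2: T = 155, S = E(K, T) = 66; 134 ⊕ 66 = 196.
P3: T = 156, S = E(K, T) = 69; 152 ⊕ 69 = 221.
P4: T = 157, S = E(K, T) = 68; 40 ⊕ 68 = 108.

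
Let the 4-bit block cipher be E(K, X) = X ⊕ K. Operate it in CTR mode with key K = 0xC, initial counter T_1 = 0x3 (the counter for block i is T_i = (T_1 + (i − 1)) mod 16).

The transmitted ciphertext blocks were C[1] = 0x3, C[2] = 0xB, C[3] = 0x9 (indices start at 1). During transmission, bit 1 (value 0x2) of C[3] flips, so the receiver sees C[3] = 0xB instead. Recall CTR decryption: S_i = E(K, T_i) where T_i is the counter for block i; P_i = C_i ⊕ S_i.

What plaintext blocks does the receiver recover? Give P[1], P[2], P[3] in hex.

Only C[3] changed, to 0xB. In CTR, a change in C_i flips the same bit in P_i only; the keystream is unaffected. Decrypting the received ciphertext:
P[1]: T = 0x3, S = E(K, T) = 0xF; 0x3 ⊕ 0xF = 0xC.
P[2]: T = 0x4, S = E(K, T) = 0x8; 0xB ⊕ 0x8 = 0x3.
P[3]: T = 0x5, S = E(K, T) = 0x9; 0xB ⊕ 0x9 = 0x2.
Blocks that differ from the original plaintext: P[3].

P[1] = 0xC, P[2] = 0x3, P[3] = 0x2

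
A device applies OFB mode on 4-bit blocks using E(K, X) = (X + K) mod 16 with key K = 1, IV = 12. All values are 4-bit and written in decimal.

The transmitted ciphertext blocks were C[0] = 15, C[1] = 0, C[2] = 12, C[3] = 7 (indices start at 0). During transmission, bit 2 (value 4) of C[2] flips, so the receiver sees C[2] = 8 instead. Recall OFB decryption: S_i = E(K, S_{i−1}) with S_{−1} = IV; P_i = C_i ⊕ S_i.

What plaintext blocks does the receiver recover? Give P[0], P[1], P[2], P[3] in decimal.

Only C[2] changed, to 8. In OFB, a change in C_i flips the same bit in P_i only; the keystream is unaffected. Decrypting the received ciphertext:
P[0]: S = E(K, 12) = 13; 15 ⊕ 13 = 2.
P[1]: S = E(K, 13) = 14; 0 ⊕ 14 = 14.
P[2]: S = E(K, 14) = 15; 8 ⊕ 15 = 7.
P[3]: S = E(K, 15) = 0; 7 ⊕ 0 = 7.
Blocks that differ from the original plaintext: P[2].

P[0] = 2, P[1] = 14, P[2] = 7, P[3] = 7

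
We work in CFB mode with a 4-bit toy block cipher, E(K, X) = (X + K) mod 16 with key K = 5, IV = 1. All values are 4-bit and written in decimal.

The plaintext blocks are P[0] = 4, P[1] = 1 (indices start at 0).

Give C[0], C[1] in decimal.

C[0] = 2, C[1] = 6

CFB encryption: C_i = P_i ⊕ E(K, C_{i−1}), with C_{−1} = IV.
C[0]: E(K, 1) = 6; 4 ⊕ 6 = 2.
C[1]: E(K, 2) = 7; 1 ⊕ 7 = 6.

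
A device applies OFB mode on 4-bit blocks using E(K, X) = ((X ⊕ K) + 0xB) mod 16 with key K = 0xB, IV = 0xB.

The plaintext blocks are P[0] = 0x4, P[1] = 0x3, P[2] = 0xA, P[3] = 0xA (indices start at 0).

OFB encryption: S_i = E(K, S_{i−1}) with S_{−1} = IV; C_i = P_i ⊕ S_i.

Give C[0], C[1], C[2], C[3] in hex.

C[0]: S = E(K, 0xB) = 0xB; 0x4 ⊕ 0xB = 0xF.
C[1]: S = E(K, 0xB) = 0xB; 0x3 ⊕ 0xB = 0x8.
C[2]: S = E(K, 0xB) = 0xB; 0xA ⊕ 0xB = 0x1.
C[3]: S = E(K, 0xB) = 0xB; 0xA ⊕ 0xB = 0x1.

C[0] = 0xF, C[1] = 0x8, C[2] = 0x1, C[3] = 0x1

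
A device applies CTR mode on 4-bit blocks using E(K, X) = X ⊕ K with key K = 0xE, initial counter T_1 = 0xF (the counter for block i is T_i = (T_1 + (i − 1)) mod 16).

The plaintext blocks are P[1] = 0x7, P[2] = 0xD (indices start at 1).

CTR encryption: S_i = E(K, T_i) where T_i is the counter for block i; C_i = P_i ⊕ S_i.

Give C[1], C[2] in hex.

C[1] = 0x6, C[2] = 0x3

C[1]: T = 0xF, S = E(K, T) = 0x1; 0x7 ⊕ 0x1 = 0x6.
C[2]: T = 0x0, S = E(K, T) = 0xE; 0xD ⊕ 0xE = 0x3.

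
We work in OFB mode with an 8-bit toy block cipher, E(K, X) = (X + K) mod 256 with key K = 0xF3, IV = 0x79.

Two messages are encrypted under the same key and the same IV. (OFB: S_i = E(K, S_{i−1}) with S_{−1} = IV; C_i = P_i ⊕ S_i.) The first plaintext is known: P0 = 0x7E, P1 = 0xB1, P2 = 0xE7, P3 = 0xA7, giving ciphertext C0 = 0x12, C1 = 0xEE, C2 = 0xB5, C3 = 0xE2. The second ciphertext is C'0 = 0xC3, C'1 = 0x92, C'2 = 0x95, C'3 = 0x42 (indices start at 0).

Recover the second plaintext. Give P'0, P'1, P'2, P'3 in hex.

In OFB with a reused IV, both messages share the same keystream S_i, so C_i ⊕ C'_i = P_i ⊕ P'_i and thus P'_i = P_i ⊕ C_i ⊕ C'_i.
P'0: 0x7E ⊕ 0x12 ⊕ 0xC3 = 0xAF.
P'1: 0xB1 ⊕ 0xEE ⊕ 0x92 = 0xCD.
P'2: 0xE7 ⊕ 0xB5 ⊕ 0x95 = 0xC7.
P'3: 0xA7 ⊕ 0xE2 ⊕ 0x42 = 0x07.

P'0 = 0xAF, P'1 = 0xCD, P'2 = 0xC7, P'3 = 0x07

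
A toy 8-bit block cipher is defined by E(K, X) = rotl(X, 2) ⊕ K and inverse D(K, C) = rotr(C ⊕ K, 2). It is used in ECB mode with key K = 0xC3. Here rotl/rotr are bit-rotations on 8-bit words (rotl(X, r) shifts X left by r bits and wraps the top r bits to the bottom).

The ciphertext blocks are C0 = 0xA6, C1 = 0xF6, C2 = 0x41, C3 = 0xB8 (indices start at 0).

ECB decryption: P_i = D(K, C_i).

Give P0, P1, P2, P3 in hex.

P0 = 0x59, P1 = 0x4D, P2 = 0xA0, P3 = 0xDE

P0: D(K, 0xA6) = 0x59.
P1: D(K, 0xF6) = 0x4D.
P2: D(K, 0x41) = 0xA0.
P3: D(K, 0xB8) = 0xDE.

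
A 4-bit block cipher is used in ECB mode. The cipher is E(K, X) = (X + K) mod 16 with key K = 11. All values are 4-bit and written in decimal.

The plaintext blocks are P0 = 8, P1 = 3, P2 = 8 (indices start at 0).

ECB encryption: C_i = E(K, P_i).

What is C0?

C0 = 3

C0: E(K, 8) = 3.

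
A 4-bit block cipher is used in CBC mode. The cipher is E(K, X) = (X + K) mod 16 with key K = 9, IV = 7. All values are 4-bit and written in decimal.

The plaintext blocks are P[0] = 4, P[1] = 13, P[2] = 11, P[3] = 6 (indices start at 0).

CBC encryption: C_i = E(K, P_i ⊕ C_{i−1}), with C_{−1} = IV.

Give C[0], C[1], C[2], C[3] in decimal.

C[0]: P[0] ⊕ 7 = 3; E(K, 3) = 12.
C[1]: P[1] ⊕ 12 = 1; E(K, 1) = 10.
C[2]: P[2] ⊕ 10 = 1; E(K, 1) = 10.
C[3]: P[3] ⊕ 10 = 12; E(K, 12) = 5.

C[0] = 12, C[1] = 10, C[2] = 10, C[3] = 5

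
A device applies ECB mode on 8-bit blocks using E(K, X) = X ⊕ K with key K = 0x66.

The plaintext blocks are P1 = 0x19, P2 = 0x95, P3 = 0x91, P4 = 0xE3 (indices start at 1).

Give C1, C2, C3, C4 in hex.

C1 = 0x7F, C2 = 0xF3, C3 = 0xF7, C4 = 0x85

ECB encryption: C_i = E(K, P_i).
C1: E(K, 0x19) = 0x7F.
C2: E(K, 0x95) = 0xF3.
C3: E(K, 0x91) = 0xF7.
C4: E(K, 0xE3) = 0x85.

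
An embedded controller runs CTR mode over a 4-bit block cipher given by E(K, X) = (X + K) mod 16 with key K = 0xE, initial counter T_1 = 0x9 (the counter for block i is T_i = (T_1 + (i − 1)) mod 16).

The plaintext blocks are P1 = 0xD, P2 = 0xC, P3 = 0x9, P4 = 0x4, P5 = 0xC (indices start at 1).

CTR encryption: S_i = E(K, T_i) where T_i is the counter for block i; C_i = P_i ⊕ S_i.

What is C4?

C4 = 0xE

C1: T = 0x9, S = E(K, T) = 0x7; 0xD ⊕ 0x7 = 0xA.
C2: T = 0xA, S = E(K, T) = 0x8; 0xC ⊕ 0x8 = 0x4.
C3: T = 0xB, S = E(K, T) = 0x9; 0x9 ⊕ 0x9 = 0x0.
C4: T = 0xC, S = E(K, T) = 0xA; 0x4 ⊕ 0xA = 0xE.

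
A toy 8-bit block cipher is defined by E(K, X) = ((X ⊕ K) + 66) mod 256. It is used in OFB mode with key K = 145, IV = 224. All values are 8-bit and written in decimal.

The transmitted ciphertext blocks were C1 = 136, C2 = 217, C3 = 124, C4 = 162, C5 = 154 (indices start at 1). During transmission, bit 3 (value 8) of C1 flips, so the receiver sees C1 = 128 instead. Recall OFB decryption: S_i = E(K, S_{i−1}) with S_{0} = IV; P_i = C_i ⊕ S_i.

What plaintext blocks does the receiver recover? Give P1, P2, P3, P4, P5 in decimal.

Only C1 changed, to 128. In OFB, a change in C_i flips the same bit in P_i only; the keystream is unaffected. Decrypting the received ciphertext:
P1: S = E(K, 224) = 179; 128 ⊕ 179 = 51.
P2: S = E(K, 179) = 100; 217 ⊕ 100 = 189.
P3: S = E(K, 100) = 55; 124 ⊕ 55 = 75.
P4: S = E(K, 55) = 232; 162 ⊕ 232 = 74.
P5: S = E(K, 232) = 187; 154 ⊕ 187 = 33.
Blocks that differ from the original plaintext: P1.

P1 = 51, P2 = 189, P3 = 75, P4 = 74, P5 = 33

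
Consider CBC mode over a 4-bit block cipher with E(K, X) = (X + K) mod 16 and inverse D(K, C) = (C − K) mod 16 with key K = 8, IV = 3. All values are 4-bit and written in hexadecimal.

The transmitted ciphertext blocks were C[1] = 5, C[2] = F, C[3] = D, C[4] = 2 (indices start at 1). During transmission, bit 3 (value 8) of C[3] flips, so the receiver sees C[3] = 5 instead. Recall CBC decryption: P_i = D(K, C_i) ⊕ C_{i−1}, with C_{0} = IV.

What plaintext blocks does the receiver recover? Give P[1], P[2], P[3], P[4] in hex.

P[1] = E, P[2] = 2, P[3] = 2, P[4] = F

Only C[3] changed, to 5. In CBC, a change in C_i garbles P_i and flips the same bit in P_{i+1}. Decrypting the received ciphertext:
P[1]: D(K, 5) = D; D ⊕ 3 = E.
P[2]: D(K, F) = 7; 7 ⊕ 5 = 2.
P[3]: D(K, 5) = D; D ⊕ F = 2.
P[4]: D(K, 2) = A; A ⊕ 5 = F.
Blocks that differ from the original plaintext: P[3], P[4].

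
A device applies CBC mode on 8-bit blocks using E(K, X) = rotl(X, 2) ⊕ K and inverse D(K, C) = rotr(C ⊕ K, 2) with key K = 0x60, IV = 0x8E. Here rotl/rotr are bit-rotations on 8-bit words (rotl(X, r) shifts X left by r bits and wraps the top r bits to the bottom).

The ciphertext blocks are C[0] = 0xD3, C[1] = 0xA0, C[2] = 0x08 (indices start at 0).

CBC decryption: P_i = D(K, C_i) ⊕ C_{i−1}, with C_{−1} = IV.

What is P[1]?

P[1] = 0xE3

P[1]: D(K, 0xA0) = 0x30; 0x30 ⊕ 0xD3 = 0xE3.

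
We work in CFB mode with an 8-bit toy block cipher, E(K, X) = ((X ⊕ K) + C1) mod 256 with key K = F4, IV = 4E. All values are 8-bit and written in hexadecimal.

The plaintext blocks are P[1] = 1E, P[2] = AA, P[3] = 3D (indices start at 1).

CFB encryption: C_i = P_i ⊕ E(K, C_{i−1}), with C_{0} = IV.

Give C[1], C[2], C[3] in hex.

C[1] = 65, C[2] = F8, C[3] = F0

C[1]: E(K, 4E) = 7B; 1E ⊕ 7B = 65.
C[2]: E(K, 65) = 52; AA ⊕ 52 = F8.
C[3]: E(K, F8) = CD; 3D ⊕ CD = F0.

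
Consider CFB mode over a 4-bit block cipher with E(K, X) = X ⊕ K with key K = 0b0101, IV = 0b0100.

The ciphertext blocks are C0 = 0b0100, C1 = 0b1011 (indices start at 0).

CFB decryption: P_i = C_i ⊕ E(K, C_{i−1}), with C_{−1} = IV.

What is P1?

P1 = 0b1010

P1: E(K, 0b0100) = 0b0001; 0b1011 ⊕ 0b0001 = 0b1010.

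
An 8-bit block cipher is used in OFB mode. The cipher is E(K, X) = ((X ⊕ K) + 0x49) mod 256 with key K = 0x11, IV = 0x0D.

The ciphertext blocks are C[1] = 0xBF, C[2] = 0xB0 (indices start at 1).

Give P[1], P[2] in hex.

P[1] = 0xDA, P[2] = 0x0D

OFB decryption: S_i = E(K, S_{i−1}) with S_{0} = IV; P_i = C_i ⊕ S_i.
P[1]: S = E(K, 0x0D) = 0x65; 0xBF ⊕ 0x65 = 0xDA.
P[2]: S = E(K, 0x65) = 0xBD; 0xB0 ⊕ 0xBD = 0x0D.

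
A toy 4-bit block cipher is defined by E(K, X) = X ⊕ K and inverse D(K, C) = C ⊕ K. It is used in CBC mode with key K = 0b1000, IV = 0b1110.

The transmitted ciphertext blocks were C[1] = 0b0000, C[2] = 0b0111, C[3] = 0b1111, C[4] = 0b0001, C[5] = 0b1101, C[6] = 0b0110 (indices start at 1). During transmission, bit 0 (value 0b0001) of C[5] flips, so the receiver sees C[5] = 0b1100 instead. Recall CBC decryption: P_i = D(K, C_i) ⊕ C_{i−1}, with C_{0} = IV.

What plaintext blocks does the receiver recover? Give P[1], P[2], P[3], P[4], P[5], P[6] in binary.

Only C[5] changed, to 0b1100. In CBC, a change in C_i garbles P_i and flips the same bit in P_{i+1}. Decrypting the received ciphertext:
P[1]: D(K, 0b0000) = 0b1000; 0b1000 ⊕ 0b1110 = 0b0110.
P[2]: D(K, 0b0111) = 0b1111; 0b1111 ⊕ 0b0000 = 0b1111.
P[3]: D(K, 0b1111) = 0b0111; 0b0111 ⊕ 0b0111 = 0b0000.
P[4]: D(K, 0b0001) = 0b1001; 0b1001 ⊕ 0b1111 = 0b0110.
P[5]: D(K, 0b1100) = 0b0100; 0b0100 ⊕ 0b0001 = 0b0101.
P[6]: D(K, 0b0110) = 0b1110; 0b1110 ⊕ 0b1100 = 0b0010.
Blocks that differ from the original plaintext: P[5], P[6].

P[1] = 0b0110, P[2] = 0b1111, P[3] = 0b0000, P[4] = 0b0110, P[5] = 0b0101, P[6] = 0b0010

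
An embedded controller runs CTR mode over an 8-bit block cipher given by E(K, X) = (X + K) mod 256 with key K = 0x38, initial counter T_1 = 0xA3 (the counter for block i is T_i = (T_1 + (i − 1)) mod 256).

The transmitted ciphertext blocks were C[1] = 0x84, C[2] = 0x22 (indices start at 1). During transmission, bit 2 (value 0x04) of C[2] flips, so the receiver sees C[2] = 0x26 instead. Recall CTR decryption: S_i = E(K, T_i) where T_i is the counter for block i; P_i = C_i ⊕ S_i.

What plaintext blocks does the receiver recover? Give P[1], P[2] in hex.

Only C[2] changed, to 0x26. In CTR, a change in C_i flips the same bit in P_i only; the keystream is unaffected. Decrypting the received ciphertext:
P[1]: T = 0xA3, S = E(K, T) = 0xDB; 0x84 ⊕ 0xDB = 0x5F.
P[2]: T = 0xA4, S = E(K, T) = 0xDC; 0x26 ⊕ 0xDC = 0xFA.
Blocks that differ from the original plaintext: P[2].

P[1] = 0x5F, P[2] = 0xFA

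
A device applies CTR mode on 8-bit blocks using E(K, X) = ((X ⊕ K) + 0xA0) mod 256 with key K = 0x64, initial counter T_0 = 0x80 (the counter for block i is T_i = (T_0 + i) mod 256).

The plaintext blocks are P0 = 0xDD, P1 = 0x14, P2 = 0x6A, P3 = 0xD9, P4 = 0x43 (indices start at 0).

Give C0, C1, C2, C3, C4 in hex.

C0 = 0x59, C1 = 0x91, C2 = 0xEC, C3 = 0x5E, C4 = 0xC3

CTR encryption: S_i = E(K, T_i) where T_i is the counter for block i; C_i = P_i ⊕ S_i.
C0: T = 0x80, S = E(K, T) = 0x84; 0xDD ⊕ 0x84 = 0x59.
C1: T = 0x81, S = E(K, T) = 0x85; 0x14 ⊕ 0x85 = 0x91.
C2: T = 0x82, S = E(K, T) = 0x86; 0x6A ⊕ 0x86 = 0xEC.
C3: T = 0x83, S = E(K, T) = 0x87; 0xD9 ⊕ 0x87 = 0x5E.
C4: T = 0x84, S = E(K, T) = 0x80; 0x43 ⊕ 0x80 = 0xC3.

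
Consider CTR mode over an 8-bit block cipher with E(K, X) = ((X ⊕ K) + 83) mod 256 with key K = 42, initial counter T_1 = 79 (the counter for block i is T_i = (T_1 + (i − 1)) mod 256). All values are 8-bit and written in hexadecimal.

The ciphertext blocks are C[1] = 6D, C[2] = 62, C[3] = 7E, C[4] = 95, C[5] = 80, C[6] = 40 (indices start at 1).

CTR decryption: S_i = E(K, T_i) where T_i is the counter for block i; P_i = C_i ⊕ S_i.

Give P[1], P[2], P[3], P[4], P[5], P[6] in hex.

P[1]: T = 79, S = E(K, T) = BE; 6D ⊕ BE = D3.
P[2]: T = 7A, S = E(K, T) = BB; 62 ⊕ BB = D9.
P[3]: T = 7B, S = E(K, T) = BC; 7E ⊕ BC = C2.
P[4]: T = 7C, S = E(K, T) = C1; 95 ⊕ C1 = 54.
P[5]: T = 7D, S = E(K, T) = C2; 80 ⊕ C2 = 42.
P[6]: T = 7E, S = E(K, T) = BF; 40 ⊕ BF = FF.

P[1] = D3, P[2] = D9, P[3] = C2, P[4] = 54, P[5] = 42, P[6] = FF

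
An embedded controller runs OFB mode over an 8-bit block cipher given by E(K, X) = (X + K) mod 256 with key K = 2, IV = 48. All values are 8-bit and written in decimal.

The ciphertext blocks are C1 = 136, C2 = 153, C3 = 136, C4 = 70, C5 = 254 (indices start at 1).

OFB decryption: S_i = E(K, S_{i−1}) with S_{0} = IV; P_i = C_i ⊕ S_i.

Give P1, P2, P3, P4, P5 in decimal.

P1 = 186, P2 = 173, P3 = 190, P4 = 126, P5 = 196

P1: S = E(K, 48) = 50; 136 ⊕ 50 = 186.
P2: S = E(K, 50) = 52; 153 ⊕ 52 = 173.
P3: S = E(K, 52) = 54; 136 ⊕ 54 = 190.
P4: S = E(K, 54) = 56; 70 ⊕ 56 = 126.
P5: S = E(K, 56) = 58; 254 ⊕ 58 = 196.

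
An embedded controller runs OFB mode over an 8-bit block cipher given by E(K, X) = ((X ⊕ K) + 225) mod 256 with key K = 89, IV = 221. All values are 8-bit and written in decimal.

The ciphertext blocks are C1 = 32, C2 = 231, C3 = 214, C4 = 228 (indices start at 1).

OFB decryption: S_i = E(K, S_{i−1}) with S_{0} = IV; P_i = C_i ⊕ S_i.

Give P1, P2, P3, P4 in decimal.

P1: S = E(K, 221) = 101; 32 ⊕ 101 = 69.
P2: S = E(K, 101) = 29; 231 ⊕ 29 = 250.
P3: S = E(K, 29) = 37; 214 ⊕ 37 = 243.
P4: S = E(K, 37) = 93; 228 ⊕ 93 = 185.

P1 = 69, P2 = 250, P3 = 243, P4 = 185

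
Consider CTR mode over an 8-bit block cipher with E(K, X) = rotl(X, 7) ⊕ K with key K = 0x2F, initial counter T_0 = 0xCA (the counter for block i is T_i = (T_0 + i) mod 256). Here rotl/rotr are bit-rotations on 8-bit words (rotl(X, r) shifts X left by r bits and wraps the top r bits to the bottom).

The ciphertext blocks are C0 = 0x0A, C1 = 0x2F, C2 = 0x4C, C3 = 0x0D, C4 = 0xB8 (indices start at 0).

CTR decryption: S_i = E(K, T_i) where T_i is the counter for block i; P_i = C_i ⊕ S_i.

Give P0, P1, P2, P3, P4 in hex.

P0: T = 0xCA, S = E(K, T) = 0x4A; 0x0A ⊕ 0x4A = 0x40.
P1: T = 0xCB, S = E(K, T) = 0xCA; 0x2F ⊕ 0xCA = 0xE5.
P2: T = 0xCC, S = E(K, T) = 0x49; 0x4C ⊕ 0x49 = 0x05.
P3: T = 0xCD, S = E(K, T) = 0xC9; 0x0D ⊕ 0xC9 = 0xC4.
P4: T = 0xCE, S = E(K, T) = 0x48; 0xB8 ⊕ 0x48 = 0xF0.

P0 = 0x40, P1 = 0xE5, P2 = 0x05, P3 = 0xC4, P4 = 0xF0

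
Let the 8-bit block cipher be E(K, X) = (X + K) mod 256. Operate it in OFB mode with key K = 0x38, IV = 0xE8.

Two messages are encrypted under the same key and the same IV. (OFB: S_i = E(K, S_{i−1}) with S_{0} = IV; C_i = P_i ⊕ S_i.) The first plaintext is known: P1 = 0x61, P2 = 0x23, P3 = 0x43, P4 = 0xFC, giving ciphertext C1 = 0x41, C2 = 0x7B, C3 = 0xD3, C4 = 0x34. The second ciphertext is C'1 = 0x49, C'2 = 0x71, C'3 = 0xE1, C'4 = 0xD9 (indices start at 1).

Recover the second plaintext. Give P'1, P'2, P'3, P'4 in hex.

In OFB with a reused IV, both messages share the same keystream S_i, so C_i ⊕ C'_i = P_i ⊕ P'_i and thus P'_i = P_i ⊕ C_i ⊕ C'_i.
P'1: 0x61 ⊕ 0x41 ⊕ 0x49 = 0x69.
P'2: 0x23 ⊕ 0x7B ⊕ 0x71 = 0x29.
P'3: 0x43 ⊕ 0xD3 ⊕ 0xE1 = 0x71.
P'4: 0xFC ⊕ 0x34 ⊕ 0xD9 = 0x11.

P'1 = 0x69, P'2 = 0x29, P'3 = 0x71, P'4 = 0x11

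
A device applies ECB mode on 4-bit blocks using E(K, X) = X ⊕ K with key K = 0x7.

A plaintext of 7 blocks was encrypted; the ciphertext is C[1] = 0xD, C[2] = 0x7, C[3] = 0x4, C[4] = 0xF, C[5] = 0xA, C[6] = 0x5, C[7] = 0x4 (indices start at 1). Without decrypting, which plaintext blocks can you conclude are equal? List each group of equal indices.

ECB encrypts each block independently with the same key, so equal ciphertext blocks imply equal plaintext blocks.
C[3] = C[7] = 0x4, so P[3] = P[7].

P[3] = P[7]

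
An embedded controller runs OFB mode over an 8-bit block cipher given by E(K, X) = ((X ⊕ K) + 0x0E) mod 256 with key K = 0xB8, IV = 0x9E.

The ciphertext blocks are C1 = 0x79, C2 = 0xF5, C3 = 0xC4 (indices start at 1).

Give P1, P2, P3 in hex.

OFB decryption: S_i = E(K, S_{i−1}) with S_{0} = IV; P_i = C_i ⊕ S_i.
P1: S = E(K, 0x9E) = 0x34; 0x79 ⊕ 0x34 = 0x4D.
P2: S = E(K, 0x34) = 0x9A; 0xF5 ⊕ 0x9A = 0x6F.
P3: S = E(K, 0x9A) = 0x30; 0xC4 ⊕ 0x30 = 0xF4.

P1 = 0x4D, P2 = 0x6F, P3 = 0xF4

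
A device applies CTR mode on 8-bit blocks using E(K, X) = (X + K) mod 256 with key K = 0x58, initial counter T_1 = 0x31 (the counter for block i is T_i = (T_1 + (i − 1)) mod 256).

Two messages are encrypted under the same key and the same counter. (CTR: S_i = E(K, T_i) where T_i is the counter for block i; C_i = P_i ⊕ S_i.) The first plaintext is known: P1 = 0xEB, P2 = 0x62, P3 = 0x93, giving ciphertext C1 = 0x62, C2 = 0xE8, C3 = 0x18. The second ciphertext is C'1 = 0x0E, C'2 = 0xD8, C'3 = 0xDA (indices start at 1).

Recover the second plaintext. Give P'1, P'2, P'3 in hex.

P'1 = 0x87, P'2 = 0x52, P'3 = 0x51

In CTR with a reused counter, both messages share the same keystream S_i, so C_i ⊕ C'_i = P_i ⊕ P'_i and thus P'_i = P_i ⊕ C_i ⊕ C'_i.
P'1: 0xEB ⊕ 0x62 ⊕ 0x0E = 0x87.
P'2: 0x62 ⊕ 0xE8 ⊕ 0xD8 = 0x52.
P'3: 0x93 ⊕ 0x18 ⊕ 0xDA = 0x51.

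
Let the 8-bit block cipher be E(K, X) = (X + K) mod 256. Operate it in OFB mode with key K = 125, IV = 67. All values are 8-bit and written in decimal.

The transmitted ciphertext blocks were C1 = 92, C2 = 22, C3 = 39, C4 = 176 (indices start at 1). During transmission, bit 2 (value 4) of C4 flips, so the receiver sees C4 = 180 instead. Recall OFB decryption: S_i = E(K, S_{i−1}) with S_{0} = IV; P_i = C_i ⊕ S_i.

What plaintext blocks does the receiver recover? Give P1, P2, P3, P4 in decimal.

P1 = 156, P2 = 43, P3 = 157, P4 = 131

Only C4 changed, to 180. In OFB, a change in C_i flips the same bit in P_i only; the keystream is unaffected. Decrypting the received ciphertext:
P1: S = E(K, 67) = 192; 92 ⊕ 192 = 156.
P2: S = E(K, 192) = 61; 22 ⊕ 61 = 43.
P3: S = E(K, 61) = 186; 39 ⊕ 186 = 157.
P4: S = E(K, 186) = 55; 180 ⊕ 55 = 131.
Blocks that differ from the original plaintext: P4.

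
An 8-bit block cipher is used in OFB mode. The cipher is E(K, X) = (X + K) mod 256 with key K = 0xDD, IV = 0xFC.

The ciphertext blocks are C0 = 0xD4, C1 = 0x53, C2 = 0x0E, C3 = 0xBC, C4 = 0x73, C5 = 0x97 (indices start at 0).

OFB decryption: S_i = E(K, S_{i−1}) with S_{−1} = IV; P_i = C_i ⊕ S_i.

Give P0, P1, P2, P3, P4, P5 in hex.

P0: S = E(K, 0xFC) = 0xD9; 0xD4 ⊕ 0xD9 = 0x0D.
P1: S = E(K, 0xD9) = 0xB6; 0x53 ⊕ 0xB6 = 0xE5.
P2: S = E(K, 0xB6) = 0x93; 0x0E ⊕ 0x93 = 0x9D.
P3: S = E(K, 0x93) = 0x70; 0xBC ⊕ 0x70 = 0xCC.
P4: S = E(K, 0x70) = 0x4D; 0x73 ⊕ 0x4D = 0x3E.
P5: S = E(K, 0x4D) = 0x2A; 0x97 ⊕ 0x2A = 0xBD.

P0 = 0x0D, P1 = 0xE5, P2 = 0x9D, P3 = 0xCC, P4 = 0x3E, P5 = 0xBD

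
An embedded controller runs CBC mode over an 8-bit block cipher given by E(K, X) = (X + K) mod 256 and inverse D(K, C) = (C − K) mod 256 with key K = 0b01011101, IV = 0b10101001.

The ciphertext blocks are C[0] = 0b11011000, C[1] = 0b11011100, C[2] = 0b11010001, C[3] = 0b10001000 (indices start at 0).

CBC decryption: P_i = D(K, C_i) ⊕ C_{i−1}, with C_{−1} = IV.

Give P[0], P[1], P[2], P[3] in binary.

P[0]: D(K, 0b11011000) = 0b01111011; 0b01111011 ⊕ 0b10101001 = 0b11010010.
P[1]: D(K, 0b11011100) = 0b01111111; 0b01111111 ⊕ 0b11011000 = 0b10100111.
P[2]: D(K, 0b11010001) = 0b01110100; 0b01110100 ⊕ 0b11011100 = 0b10101000.
P[3]: D(K, 0b10001000) = 0b00101011; 0b00101011 ⊕ 0b11010001 = 0b11111010.

P[0] = 0b11010010, P[1] = 0b10100111, P[2] = 0b10101000, P[3] = 0b11111010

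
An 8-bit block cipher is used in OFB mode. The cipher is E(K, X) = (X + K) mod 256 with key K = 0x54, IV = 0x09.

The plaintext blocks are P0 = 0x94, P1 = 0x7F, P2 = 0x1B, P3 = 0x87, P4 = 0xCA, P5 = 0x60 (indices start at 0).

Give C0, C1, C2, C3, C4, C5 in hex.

C0 = 0xC9, C1 = 0xCE, C2 = 0x1E, C3 = 0xDE, C4 = 0x67, C5 = 0x61

OFB encryption: S_i = E(K, S_{i−1}) with S_{−1} = IV; C_i = P_i ⊕ S_i.
C0: S = E(K, 0x09) = 0x5D; 0x94 ⊕ 0x5D = 0xC9.
C1: S = E(K, 0x5D) = 0xB1; 0x7F ⊕ 0xB1 = 0xCE.
C2: S = E(K, 0xB1) = 0x05; 0x1B ⊕ 0x05 = 0x1E.
C3: S = E(K, 0x05) = 0x59; 0x87 ⊕ 0x59 = 0xDE.
C4: S = E(K, 0x59) = 0xAD; 0xCA ⊕ 0xAD = 0x67.
C5: S = E(K, 0xAD) = 0x01; 0x60 ⊕ 0x01 = 0x61.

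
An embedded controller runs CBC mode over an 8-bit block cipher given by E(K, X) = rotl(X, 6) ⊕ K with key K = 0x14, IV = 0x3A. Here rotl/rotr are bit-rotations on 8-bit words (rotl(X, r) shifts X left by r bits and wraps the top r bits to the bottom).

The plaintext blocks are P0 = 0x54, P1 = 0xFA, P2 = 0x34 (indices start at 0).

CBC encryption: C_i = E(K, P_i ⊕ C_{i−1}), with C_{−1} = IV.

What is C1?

C1 = 0x49

C0: P0 ⊕ 0x3A = 0x6E; E(K, 0x6E) = 0x8F.
C1: P1 ⊕ 0x8F = 0x75; E(K, 0x75) = 0x49.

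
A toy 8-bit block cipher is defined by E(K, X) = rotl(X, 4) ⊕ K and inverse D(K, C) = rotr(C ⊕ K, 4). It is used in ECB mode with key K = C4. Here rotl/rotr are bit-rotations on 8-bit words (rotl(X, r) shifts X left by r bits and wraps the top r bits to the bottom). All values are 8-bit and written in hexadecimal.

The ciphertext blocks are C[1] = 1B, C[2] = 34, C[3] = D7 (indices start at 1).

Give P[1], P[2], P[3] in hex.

ECB decryption: P_i = D(K, C_i).
P[1]: D(K, 1B) = FD.
P[2]: D(K, 34) = 0F.
P[3]: D(K, D7) = 31.

P[1] = FD, P[2] = 0F, P[3] = 31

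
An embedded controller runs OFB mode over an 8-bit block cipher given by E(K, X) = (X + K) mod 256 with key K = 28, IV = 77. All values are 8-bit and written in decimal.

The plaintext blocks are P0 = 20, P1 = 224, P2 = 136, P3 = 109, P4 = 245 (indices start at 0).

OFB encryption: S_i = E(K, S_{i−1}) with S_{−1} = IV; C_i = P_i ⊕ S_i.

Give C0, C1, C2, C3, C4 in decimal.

C0 = 125, C1 = 101, C2 = 41, C3 = 208, C4 = 44

C0: S = E(K, 77) = 105; 20 ⊕ 105 = 125.
C1: S = E(K, 105) = 133; 224 ⊕ 133 = 101.
C2: S = E(K, 133) = 161; 136 ⊕ 161 = 41.
C3: S = E(K, 161) = 189; 109 ⊕ 189 = 208.
C4: S = E(K, 189) = 217; 245 ⊕ 217 = 44.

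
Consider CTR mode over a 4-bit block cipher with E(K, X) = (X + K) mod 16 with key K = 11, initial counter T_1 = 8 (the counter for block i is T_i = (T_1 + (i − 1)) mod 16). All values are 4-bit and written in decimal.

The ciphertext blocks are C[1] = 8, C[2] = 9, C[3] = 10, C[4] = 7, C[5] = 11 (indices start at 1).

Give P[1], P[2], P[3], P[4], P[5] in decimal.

P[1] = 11, P[2] = 13, P[3] = 15, P[4] = 1, P[5] = 12

CTR decryption: S_i = E(K, T_i) where T_i is the counter for block i; P_i = C_i ⊕ S_i.
P[1]: T = 8, S = E(K, T) = 3; 8 ⊕ 3 = 11.
P[2]: T = 9, S = E(K, T) = 4; 9 ⊕ 4 = 13.
P[3]: T = 10, S = E(K, T) = 5; 10 ⊕ 5 = 15.
P[4]: T = 11, S = E(K, T) = 6; 7 ⊕ 6 = 1.
P[5]: T = 12, S = E(K, T) = 7; 11 ⊕ 7 = 12.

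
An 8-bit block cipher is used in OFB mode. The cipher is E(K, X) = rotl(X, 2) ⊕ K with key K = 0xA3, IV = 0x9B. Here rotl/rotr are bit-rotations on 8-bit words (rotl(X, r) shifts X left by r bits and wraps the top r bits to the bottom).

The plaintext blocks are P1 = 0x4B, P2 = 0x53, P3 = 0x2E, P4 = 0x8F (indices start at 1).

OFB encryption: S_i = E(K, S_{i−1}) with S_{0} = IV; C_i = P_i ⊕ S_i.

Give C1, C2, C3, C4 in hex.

C1 = 0x86, C2 = 0xC7, C3 = 0xDF, C4 = 0xEB

C1: S = E(K, 0x9B) = 0xCD; 0x4B ⊕ 0xCD = 0x86.
C2: S = E(K, 0xCD) = 0x94; 0x53 ⊕ 0x94 = 0xC7.
C3: S = E(K, 0x94) = 0xF1; 0x2E ⊕ 0xF1 = 0xDF.
C4: S = E(K, 0xF1) = 0x64; 0x8F ⊕ 0x64 = 0xEB.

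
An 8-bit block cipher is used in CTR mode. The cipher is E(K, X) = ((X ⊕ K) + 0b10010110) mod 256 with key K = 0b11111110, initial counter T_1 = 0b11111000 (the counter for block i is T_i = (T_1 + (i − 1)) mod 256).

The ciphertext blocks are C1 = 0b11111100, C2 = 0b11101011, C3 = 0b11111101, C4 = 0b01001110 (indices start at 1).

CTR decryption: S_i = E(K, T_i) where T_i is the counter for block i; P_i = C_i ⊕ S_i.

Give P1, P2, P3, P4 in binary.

P1: T = 0b11111000, S = E(K, T) = 0b10011100; 0b11111100 ⊕ 0b10011100 = 0b01100000.
P2: T = 0b11111001, S = E(K, T) = 0b10011101; 0b11101011 ⊕ 0b10011101 = 0b01110110.
P3: T = 0b11111010, S = E(K, T) = 0b10011010; 0b11111101 ⊕ 0b10011010 = 0b01100111.
P4: T = 0b11111011, S = E(K, T) = 0b10011011; 0b01001110 ⊕ 0b10011011 = 0b11010101.

P1 = 0b01100000, P2 = 0b01110110, P3 = 0b01100111, P4 = 0b11010101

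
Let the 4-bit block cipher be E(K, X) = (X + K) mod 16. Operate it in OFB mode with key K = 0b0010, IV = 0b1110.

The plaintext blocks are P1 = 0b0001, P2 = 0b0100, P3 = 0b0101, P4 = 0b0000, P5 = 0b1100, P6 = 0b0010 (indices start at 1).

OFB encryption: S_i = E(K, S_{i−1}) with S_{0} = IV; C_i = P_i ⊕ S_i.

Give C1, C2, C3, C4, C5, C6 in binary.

C1 = 0b0001, C2 = 0b0110, C3 = 0b0001, C4 = 0b0110, C5 = 0b0100, C6 = 0b1000

C1: S = E(K, 0b1110) = 0b0000; 0b0001 ⊕ 0b0000 = 0b0001.
C2: S = E(K, 0b0000) = 0b0010; 0b0100 ⊕ 0b0010 = 0b0110.
C3: S = E(K, 0b0010) = 0b0100; 0b0101 ⊕ 0b0100 = 0b0001.
C4: S = E(K, 0b0100) = 0b0110; 0b0000 ⊕ 0b0110 = 0b0110.
C5: S = E(K, 0b0110) = 0b1000; 0b1100 ⊕ 0b1000 = 0b0100.
C6: S = E(K, 0b1000) = 0b1010; 0b0010 ⊕ 0b1010 = 0b1000.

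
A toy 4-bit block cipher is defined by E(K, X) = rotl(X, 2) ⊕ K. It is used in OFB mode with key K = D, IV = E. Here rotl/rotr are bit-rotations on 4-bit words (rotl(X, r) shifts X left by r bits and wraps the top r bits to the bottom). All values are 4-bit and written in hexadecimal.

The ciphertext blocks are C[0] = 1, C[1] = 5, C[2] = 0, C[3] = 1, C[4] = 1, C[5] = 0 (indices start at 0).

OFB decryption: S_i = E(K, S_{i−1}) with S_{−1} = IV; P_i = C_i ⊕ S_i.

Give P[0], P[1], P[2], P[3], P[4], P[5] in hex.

P[0] = 7, P[1] = 1, P[2] = C, P[3] = F, P[4] = 7, P[5] = 4

P[0]: S = E(K, E) = 6; 1 ⊕ 6 = 7.
P[1]: S = E(K, 6) = 4; 5 ⊕ 4 = 1.
P[2]: S = E(K, 4) = C; 0 ⊕ C = C.
P[3]: S = E(K, C) = E; 1 ⊕ E = F.
P[4]: S = E(K, E) = 6; 1 ⊕ 6 = 7.
P[5]: S = E(K, 6) = 4; 0 ⊕ 4 = 4.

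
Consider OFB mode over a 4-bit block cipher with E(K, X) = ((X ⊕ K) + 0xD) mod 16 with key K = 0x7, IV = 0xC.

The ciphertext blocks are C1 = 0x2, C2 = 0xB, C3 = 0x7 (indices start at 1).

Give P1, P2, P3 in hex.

OFB decryption: S_i = E(K, S_{i−1}) with S_{0} = IV; P_i = C_i ⊕ S_i.
P1: S = E(K, 0xC) = 0x8; 0x2 ⊕ 0x8 = 0xA.
P2: S = E(K, 0x8) = 0xC; 0xB ⊕ 0xC = 0x7.
P3: S = E(K, 0xC) = 0x8; 0x7 ⊕ 0x8 = 0xF.

P1 = 0xA, P2 = 0x7, P3 = 0xF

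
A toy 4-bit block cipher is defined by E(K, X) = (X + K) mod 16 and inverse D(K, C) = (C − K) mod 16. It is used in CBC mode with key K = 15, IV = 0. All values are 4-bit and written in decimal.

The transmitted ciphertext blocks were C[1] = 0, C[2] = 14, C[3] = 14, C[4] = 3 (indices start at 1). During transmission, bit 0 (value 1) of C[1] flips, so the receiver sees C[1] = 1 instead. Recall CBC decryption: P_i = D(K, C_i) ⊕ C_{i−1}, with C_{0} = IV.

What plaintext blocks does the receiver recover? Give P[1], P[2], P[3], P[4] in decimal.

P[1] = 2, P[2] = 14, P[3] = 1, P[4] = 10

Only C[1] changed, to 1. In CBC, a change in C_i garbles P_i and flips the same bit in P_{i+1}. Decrypting the received ciphertext:
P[1]: D(K, 1) = 2; 2 ⊕ 0 = 2.
P[2]: D(K, 14) = 15; 15 ⊕ 1 = 14.
P[3]: D(K, 14) = 15; 15 ⊕ 14 = 1.
P[4]: D(K, 3) = 4; 4 ⊕ 14 = 10.
Blocks that differ from the original plaintext: P[1], P[2].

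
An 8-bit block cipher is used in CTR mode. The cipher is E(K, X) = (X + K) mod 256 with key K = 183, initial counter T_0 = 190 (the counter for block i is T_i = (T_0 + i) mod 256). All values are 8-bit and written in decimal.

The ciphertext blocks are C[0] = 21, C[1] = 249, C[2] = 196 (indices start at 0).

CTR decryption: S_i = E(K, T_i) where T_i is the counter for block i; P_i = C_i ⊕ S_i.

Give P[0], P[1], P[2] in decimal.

P[0] = 96, P[1] = 143, P[2] = 179

P[0]: T = 190, S = E(K, T) = 117; 21 ⊕ 117 = 96.
P[1]: T = 191, S = E(K, T) = 118; 249 ⊕ 118 = 143.
P[2]: T = 192, S = E(K, T) = 119; 196 ⊕ 119 = 179.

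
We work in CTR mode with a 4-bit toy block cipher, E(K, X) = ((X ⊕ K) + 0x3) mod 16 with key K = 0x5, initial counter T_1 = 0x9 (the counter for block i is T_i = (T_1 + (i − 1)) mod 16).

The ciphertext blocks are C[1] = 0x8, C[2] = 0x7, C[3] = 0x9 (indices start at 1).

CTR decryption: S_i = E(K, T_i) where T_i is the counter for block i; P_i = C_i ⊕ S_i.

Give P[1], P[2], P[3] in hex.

P[1] = 0x7, P[2] = 0x5, P[3] = 0x8

P[1]: T = 0x9, S = E(K, T) = 0xF; 0x8 ⊕ 0xF = 0x7.
P[2]: T = 0xA, S = E(K, T) = 0x2; 0x7 ⊕ 0x2 = 0x5.
P[3]: T = 0xB, S = E(K, T) = 0x1; 0x9 ⊕ 0x1 = 0x8.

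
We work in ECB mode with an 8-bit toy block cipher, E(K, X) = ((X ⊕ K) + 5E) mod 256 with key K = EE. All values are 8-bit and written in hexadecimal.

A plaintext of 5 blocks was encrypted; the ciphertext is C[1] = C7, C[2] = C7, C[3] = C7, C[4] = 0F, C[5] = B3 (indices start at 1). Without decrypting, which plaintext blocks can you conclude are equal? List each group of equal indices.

ECB encrypts each block independently with the same key, so equal ciphertext blocks imply equal plaintext blocks.
C[1] = C[2] = C[3] = C7, so P[1] = P[2] = P[3].

P[1] = P[2] = P[3]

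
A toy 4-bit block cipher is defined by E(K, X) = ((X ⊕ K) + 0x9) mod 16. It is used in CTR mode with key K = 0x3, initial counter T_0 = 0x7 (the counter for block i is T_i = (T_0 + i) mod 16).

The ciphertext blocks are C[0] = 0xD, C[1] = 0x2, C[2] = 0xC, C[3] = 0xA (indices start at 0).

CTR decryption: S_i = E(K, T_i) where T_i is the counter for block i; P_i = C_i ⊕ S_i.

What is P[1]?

P[1]: T = 0x8, S = E(K, T) = 0x4; 0x2 ⊕ 0x4 = 0x6.

P[1] = 0x6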